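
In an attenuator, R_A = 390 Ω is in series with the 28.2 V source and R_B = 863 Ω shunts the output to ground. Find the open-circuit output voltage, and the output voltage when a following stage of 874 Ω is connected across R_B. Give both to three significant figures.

Unloaded: 19.4 V; loaded: 14.9 V

Open-circuit: V = 28.2 × 863/(390 + 863) = 19.4 V.
With the load, R_B becomes R_B‖R_L = 434.2 Ω, so V = 28.2 × 434.2/824.2 = 14.9 V.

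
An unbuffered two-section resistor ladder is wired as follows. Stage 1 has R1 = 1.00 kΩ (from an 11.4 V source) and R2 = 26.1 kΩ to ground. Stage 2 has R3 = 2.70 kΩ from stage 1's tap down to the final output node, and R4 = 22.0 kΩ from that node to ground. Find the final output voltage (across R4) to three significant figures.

Stage 2 presents R3+R4 = 24.70 kΩ as a load on stage 1's tap.
Stage 1's lower leg becomes R2‖(R3+R4) = 12.69 kΩ, so V_mid = 11.4 × 12.69/13.69 = 10.57 V.
Stage 2 is itself unloaded: V_out = V_mid × R4/(R3+R4) = 10.57 × 22.0/24.70 = 9.41 V.

V_out ≈ 9.41 V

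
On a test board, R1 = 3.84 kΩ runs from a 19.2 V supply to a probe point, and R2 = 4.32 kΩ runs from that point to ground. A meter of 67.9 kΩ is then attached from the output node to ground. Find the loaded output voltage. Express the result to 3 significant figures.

The load sits in parallel with R2: R2‖R_L = (4.32 × 67.9) / (4.32 + 67.9) = 4.062 kΩ.
V_out = 19.2 × 4.062 / (3.84 + 4.062) = 19.2 × 4.062/7.902 = 9.87 V.

V_out ≈ 9.87 V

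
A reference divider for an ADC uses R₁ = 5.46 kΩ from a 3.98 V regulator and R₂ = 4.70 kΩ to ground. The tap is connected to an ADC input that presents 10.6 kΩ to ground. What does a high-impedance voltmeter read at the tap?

V_out ≈ 1.49 V

The load sits in parallel with R₂: R₂‖R_L = (4.70 × 10.6) / (4.70 + 10.6) = 3.256 kΩ.
V_out = 3.98 × 3.256 / (5.46 + 3.256) = 3.98 × 3.256/8.716 = 1.49 V.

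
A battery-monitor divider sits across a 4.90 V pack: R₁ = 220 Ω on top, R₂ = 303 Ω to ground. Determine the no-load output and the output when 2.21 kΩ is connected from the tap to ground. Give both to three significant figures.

Unloaded: 2.84 V; loaded: 2.68 V

Open-circuit: V = 4.90 × 303/(220 + 303) = 2.84 V.
With the load, R₂ becomes R₂‖R_L = 266.5 Ω, so V = 4.90 × 266.5/486.5 = 2.68 V.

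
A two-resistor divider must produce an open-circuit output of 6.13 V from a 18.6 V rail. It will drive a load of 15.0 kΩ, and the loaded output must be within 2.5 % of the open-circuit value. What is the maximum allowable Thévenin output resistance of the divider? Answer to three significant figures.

R_th ≤ 385 Ω

Loading drop = R_th/(R_th + R_L) ≤ 0.0250, so R_th ≤ R_L · ε/(1−ε) = 15.0 kΩ × 0.0250/0.9750 = 385 Ω.
(Any R1, R2 with R2/(R1+R2) = 0.330 and R1‖R2 ≤ 385 Ω will meet the spec.)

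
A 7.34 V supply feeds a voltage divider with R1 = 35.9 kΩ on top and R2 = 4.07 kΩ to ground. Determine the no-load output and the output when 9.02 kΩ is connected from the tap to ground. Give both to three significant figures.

Unloaded: 0.747 V; loaded: 0.532 V

Open-circuit: V = 7.34 × 4.07/(35.9 + 4.07) = 0.747 V.
With the load, R2 becomes R2‖R_L = 2.805 kΩ, so V = 7.34 × 2.805/38.70 = 0.532 V.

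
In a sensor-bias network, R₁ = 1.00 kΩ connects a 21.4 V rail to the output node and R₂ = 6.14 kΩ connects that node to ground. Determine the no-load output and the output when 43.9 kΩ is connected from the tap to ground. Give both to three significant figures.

Open-circuit: V = 21.4 × 6.14/(1.00 + 6.14) = 18.4 V.
With the load, R₂ becomes R₂‖R_L = 5.387 kΩ, so V = 21.4 × 5.387/6.387 = 18.0 V.

Unloaded: 18.4 V; loaded: 18.0 V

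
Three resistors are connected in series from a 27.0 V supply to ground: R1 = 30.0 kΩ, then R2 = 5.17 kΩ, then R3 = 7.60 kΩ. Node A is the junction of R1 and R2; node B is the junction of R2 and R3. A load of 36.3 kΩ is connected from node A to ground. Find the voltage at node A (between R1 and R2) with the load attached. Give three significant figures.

Below node A the series string R2+R3 = 12.77 kΩ sits in parallel with the 36.3 kΩ load: 9.447 kΩ.
V_A = 27.0 × 9.447/(30.0 + 9.447) = 6.47 V.

V ≈ 6.47 V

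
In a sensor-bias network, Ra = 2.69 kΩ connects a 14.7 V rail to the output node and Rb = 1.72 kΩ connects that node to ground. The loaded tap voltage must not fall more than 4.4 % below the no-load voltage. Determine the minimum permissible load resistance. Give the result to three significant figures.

Output resistance R_th = Ra‖Rb = (2.69 × 1.72)/4.410 = 1.049 kΩ.
The fractional drop is R_th/(R_th + R_L); requiring this ≤ 0.0440 gives R_L ≥ R_th(1/0.0440 − 1) = 1.049 × 21.73 = 22.8 kΩ.

R_L(min) ≈ 22.8 kΩ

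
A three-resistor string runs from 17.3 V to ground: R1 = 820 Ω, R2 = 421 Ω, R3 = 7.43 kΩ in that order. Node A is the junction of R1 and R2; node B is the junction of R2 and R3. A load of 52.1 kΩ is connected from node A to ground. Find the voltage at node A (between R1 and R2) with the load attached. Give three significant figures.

V ≈ 15.4 V

Below node A the series string R2+R3 = 7851 Ω sits in parallel with the 52100 Ω load: 6823 Ω.
V_A = 17.3 × 6823/(820 + 6823) = 15.4 V.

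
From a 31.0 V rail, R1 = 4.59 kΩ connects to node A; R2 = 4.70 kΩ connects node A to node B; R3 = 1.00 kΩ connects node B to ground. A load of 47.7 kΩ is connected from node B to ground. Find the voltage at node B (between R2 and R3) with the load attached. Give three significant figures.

V ≈ 2.96 V

At node B, R3 is in parallel with the load: R3‖R_L = 0.9795 kΩ.
Below node A the resistance is R2 + (R3‖R_L) = 5.679 kΩ, so V_A = 31.0 × 5.679/10.27 = 17.14 V.
Then V_B = V_A × (R3‖R_L)/(R2 + R3‖R_L) = 17.14 × 0.9795/5.679 = 2.96 V.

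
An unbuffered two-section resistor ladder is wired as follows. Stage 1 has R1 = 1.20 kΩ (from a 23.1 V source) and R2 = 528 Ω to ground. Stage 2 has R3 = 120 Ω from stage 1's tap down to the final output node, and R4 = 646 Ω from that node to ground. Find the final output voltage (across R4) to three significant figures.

V_out ≈ 4.03 V

Stage 2 presents R3+R4 = 766.0 Ω as a load on stage 1's tap.
Stage 1's lower leg becomes R2‖(R3+R4) = 312.6 Ω, so V_mid = 23.1 × 312.6/1513 = 4.773 V.
Stage 2 is itself unloaded: V_out = V_mid × R4/(R3+R4) = 4.773 × 646/766.0 = 4.03 V.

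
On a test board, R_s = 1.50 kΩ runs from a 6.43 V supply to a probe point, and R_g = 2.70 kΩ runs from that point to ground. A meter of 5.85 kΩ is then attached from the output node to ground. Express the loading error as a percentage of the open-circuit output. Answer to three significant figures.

14.2 %

Unloaded V = 6.43 × 2.70/4.200 = 4.1336 V.
Loaded: R_g‖R_L = 1.847 kΩ, giving V = 6.43 × 1.847/3.347 = 3.5486 V.
Drop = (4.1336 − 3.5486) / 4.1336 = 14.2 %.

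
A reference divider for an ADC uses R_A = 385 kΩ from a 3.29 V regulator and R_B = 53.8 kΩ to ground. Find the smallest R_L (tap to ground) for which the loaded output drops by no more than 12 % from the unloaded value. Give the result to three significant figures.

Output resistance R_th = R_A‖R_B = (385 × 53.8)/438.8 = 47.20 kΩ.
The fractional drop is R_th/(R_th + R_L); requiring this ≤ 0.120 gives R_L ≥ R_th(1/0.120 − 1) = 47.20 × 7.333 = 346 kΩ.

R_L(min) ≈ 346 kΩ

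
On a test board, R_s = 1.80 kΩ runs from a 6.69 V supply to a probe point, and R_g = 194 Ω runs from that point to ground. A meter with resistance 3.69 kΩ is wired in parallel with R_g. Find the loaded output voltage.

The load sits in parallel with R_g: R_g‖R_L = (194 × 3690) / (194 + 3690) = 184.3 Ω.
V_out = 6.69 × 184.3 / (1800 + 184.3) = 6.69 × 184.3/1984 = 0.621 V.

V_out ≈ 0.621 V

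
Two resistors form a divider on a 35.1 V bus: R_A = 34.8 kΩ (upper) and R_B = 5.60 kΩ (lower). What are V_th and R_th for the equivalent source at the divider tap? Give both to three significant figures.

V_th = 4.87 V, R_th = 4.82 kΩ

V_th is the open-circuit tap voltage: 35.1 × 5.60/(34.8 + 5.60) = 4.87 V.
With the supply zeroed, R_A and R_B appear in parallel from the tap: R_th = R_A‖R_B = (34.8 × 5.60)/40.40 = 4.82 kΩ.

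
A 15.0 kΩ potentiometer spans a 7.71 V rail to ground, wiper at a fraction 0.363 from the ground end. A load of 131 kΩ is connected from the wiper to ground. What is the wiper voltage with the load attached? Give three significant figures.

V ≈ 2.73 V

The wiper splits the pot into (1−α)R = 9.555 kΩ above and αR = 5.445 kΩ below.
Lower section ‖ load = 5.228 kΩ.
V_wiper = 7.71 × 5.228/(9.555 + 5.228) = 2.73 V.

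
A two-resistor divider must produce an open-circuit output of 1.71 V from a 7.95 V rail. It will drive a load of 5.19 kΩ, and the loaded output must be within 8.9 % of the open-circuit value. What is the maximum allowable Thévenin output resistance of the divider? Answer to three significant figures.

R_th ≤ 507 Ω

Loading drop = R_th/(R_th + R_L) ≤ 0.0890, so R_th ≤ R_L · ε/(1−ε) = 5.19 kΩ × 0.0890/0.9110 = 507 Ω.
(Any R1, R2 with R2/(R1+R2) = 0.215 and R1‖R2 ≤ 507 Ω will meet the spec.)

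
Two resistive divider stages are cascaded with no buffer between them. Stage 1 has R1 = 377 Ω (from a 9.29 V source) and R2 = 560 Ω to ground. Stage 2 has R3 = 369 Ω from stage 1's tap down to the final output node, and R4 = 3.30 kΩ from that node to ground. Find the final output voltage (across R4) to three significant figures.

V_out ≈ 4.70 V

Stage 2 presents R3+R4 = 3669 Ω as a load on stage 1's tap.
Stage 1's lower leg becomes R2‖(R3+R4) = 485.8 Ω, so V_mid = 9.29 × 485.8/862.8 = 5.231 V.
Stage 2 is itself unloaded: V_out = V_mid × R4/(R3+R4) = 5.231 × 3300/3669 = 4.70 V.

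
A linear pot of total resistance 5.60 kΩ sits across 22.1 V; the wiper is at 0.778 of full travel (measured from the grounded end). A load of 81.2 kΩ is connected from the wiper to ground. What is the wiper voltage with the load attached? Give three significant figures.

The wiper splits the pot into (1−α)R = 1.243 kΩ above and αR = 4.357 kΩ below.
Lower section ‖ load = 4.135 kΩ.
V_wiper = 22.1 × 4.135/(1.243 + 4.135) = 17.0 V.

V ≈ 17.0 V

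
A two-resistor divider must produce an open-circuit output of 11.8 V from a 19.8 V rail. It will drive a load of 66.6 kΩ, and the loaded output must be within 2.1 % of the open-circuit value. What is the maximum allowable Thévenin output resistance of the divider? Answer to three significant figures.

R_th ≤ 1.43 kΩ

Loading drop = R_th/(R_th + R_L) ≤ 0.0210, so R_th ≤ R_L · ε/(1−ε) = 66.6 kΩ × 0.0210/0.9790 = 1.43 kΩ.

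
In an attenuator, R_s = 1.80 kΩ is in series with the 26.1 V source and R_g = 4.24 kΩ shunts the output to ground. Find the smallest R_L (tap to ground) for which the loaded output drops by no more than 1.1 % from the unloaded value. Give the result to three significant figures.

Output resistance R_th = R_s‖R_g = (1.80 × 4.24)/6.040 = 1.264 kΩ.
The fractional drop is R_th/(R_th + R_L); requiring this ≤ 0.0110 gives R_L ≥ R_th(1/0.0110 − 1) = 1.264 × 89.91 = 114 kΩ.

R_L(min) ≈ 114 kΩ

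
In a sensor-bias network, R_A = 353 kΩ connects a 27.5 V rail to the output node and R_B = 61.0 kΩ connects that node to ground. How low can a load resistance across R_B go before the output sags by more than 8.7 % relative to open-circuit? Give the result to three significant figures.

Output resistance R_th = R_A‖R_B = (353 × 61.0)/414.0 = 52.01 kΩ.
The fractional drop is R_th/(R_th + R_L); requiring this ≤ 0.0870 gives R_L ≥ R_th(1/0.0870 − 1) = 52.01 × 10.49 = 546 kΩ.

R_L(min) ≈ 546 kΩ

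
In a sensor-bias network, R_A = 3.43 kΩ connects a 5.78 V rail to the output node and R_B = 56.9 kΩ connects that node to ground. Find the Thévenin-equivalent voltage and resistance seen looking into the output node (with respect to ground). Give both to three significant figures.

V_th = 5.45 V, R_th = 3.23 kΩ

V_th is the open-circuit tap voltage: 5.78 × 56.9/(3.43 + 56.9) = 5.45 V.
With the supply zeroed, R_A and R_B appear in parallel from the tap: R_th = R_A‖R_B = (3.43 × 56.9)/60.33 = 3.23 kΩ.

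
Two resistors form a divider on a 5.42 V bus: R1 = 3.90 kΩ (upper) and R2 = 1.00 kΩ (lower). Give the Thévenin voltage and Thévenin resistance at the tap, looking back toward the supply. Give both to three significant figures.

V_th = 1.11 V, R_th = 796 Ω

V_th is the open-circuit tap voltage: 5.42 × 1.00/(3.90 + 1.00) = 1.11 V.
With the supply zeroed, R1 and R2 appear in parallel from the tap: R_th = R1‖R2 = (3.90 × 1.00)/4.900 = 796 Ω.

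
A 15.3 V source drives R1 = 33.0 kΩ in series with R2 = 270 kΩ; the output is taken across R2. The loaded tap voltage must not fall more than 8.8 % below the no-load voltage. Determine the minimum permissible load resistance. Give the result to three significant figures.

R_L(min) ≈ 305 kΩ

Output resistance R_th = R1‖R2 = (33.0 × 270)/303.0 = 29.41 kΩ.
The fractional drop is R_th/(R_th + R_L); requiring this ≤ 0.0880 gives R_L ≥ R_th(1/0.0880 − 1) = 29.41 × 10.36 = 305 kΩ.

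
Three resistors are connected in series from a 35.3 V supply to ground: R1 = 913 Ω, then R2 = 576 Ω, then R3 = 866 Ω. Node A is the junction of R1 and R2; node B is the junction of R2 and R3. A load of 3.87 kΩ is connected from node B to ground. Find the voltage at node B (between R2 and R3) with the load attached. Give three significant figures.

V ≈ 11.4 V

At node B, R3 is in parallel with the load: R3‖R_L = 707.6 Ω.
Below node A the resistance is R2 + (R3‖R_L) = 1284 Ω, so V_A = 35.3 × 1284/2197 = 20.63 V.
Then V_B = V_A × (R3‖R_L)/(R2 + R3‖R_L) = 20.63 × 707.6/1284 = 11.4 V.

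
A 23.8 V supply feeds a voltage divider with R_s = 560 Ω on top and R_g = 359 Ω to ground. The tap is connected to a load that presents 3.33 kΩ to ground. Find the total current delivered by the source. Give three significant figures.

R_g‖R_L = 324.1 Ω, so the source sees R_s + R_g‖R_L = 884.1 Ω.
I = 23.8 V / 884.1 Ω = 26.9 mA.

I ≈ 26.9 mA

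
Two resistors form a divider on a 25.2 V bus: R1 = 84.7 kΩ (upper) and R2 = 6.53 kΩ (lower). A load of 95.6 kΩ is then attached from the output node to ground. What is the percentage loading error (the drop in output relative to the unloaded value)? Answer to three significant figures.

The divider's output (Thévenin) resistance is R1‖R2 = 6.063 kΩ.
Fractional drop under load = R_th/(R_th + R_L) = 6.063 / (6.063 + 95.6) = 0.05963.
So the output falls by 5.96 %.

5.96 %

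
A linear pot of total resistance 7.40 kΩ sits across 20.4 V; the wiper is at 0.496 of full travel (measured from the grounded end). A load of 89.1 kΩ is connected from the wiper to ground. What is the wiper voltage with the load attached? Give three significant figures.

V ≈ 9.91 V

The wiper splits the pot into (1−α)R = 3.730 kΩ above and αR = 3.670 kΩ below.
Lower section ‖ load = 3.525 kΩ.
V_wiper = 20.4 × 3.525/(3.730 + 3.525) = 9.91 V.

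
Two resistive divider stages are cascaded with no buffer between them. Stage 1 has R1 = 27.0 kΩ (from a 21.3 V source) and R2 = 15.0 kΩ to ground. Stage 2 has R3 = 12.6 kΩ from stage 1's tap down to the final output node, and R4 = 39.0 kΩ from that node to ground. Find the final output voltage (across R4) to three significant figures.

V_out ≈ 4.84 V

Stage 2 presents R3+R4 = 51.60 kΩ as a load on stage 1's tap.
Stage 1's lower leg becomes R2‖(R3+R4) = 11.62 kΩ, so V_mid = 21.3 × 11.62/38.62 = 6.409 V.
Stage 2 is itself unloaded: V_out = V_mid × R4/(R3+R4) = 6.409 × 39.0/51.60 = 4.84 V.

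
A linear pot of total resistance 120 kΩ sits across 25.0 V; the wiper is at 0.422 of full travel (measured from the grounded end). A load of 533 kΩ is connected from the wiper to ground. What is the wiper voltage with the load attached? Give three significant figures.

The wiper splits the pot into (1−α)R = 69.36 kΩ above and αR = 50.64 kΩ below.
Lower section ‖ load = 46.25 kΩ.
V_wiper = 25.0 × 46.25/(69.36 + 46.25) = 10.0 V.

V ≈ 10.0 V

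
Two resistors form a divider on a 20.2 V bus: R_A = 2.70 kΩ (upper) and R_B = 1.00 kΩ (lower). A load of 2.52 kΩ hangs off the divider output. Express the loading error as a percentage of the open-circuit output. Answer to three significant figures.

The divider's output (Thévenin) resistance is R_A‖R_B = 0.7297 kΩ.
Fractional drop under load = R_th/(R_th + R_L) = 0.7297 / (0.7297 + 2.52) = 0.2246.
So the output falls by 22.5 %.

22.5 %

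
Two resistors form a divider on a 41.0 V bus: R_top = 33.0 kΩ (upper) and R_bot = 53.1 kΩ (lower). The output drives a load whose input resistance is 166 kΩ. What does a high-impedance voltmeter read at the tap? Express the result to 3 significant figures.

The load sits in parallel with R_bot: R_bot‖R_L = (53.1 × 166) / (53.1 + 166) = 40.23 kΩ.
V_out = 41.0 × 40.23 / (33.0 + 40.23) = 41.0 × 40.23/73.23 = 22.5 V.

V_out ≈ 22.5 V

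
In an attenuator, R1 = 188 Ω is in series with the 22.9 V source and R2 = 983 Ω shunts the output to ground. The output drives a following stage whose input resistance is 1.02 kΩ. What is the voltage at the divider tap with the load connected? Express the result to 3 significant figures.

V_out ≈ 16.6 V

The load sits in parallel with R2: R2‖R_L = (983 × 1020) / (983 + 1020) = 500.6 Ω.
V_out = 22.9 × 500.6 / (188 + 500.6) = 22.9 × 500.6/688.6 = 16.6 V.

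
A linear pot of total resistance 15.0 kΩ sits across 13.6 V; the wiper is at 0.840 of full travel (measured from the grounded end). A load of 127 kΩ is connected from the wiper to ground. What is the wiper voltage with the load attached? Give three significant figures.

The wiper splits the pot into (1−α)R = 2.400 kΩ above and αR = 12.60 kΩ below.
Lower section ‖ load = 11.46 kΩ.
V_wiper = 13.6 × 11.46/(2.400 + 11.46) = 11.2 V.

V ≈ 11.2 V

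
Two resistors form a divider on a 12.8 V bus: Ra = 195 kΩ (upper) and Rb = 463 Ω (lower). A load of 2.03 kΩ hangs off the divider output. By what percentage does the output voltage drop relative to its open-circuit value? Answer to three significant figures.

Unloaded V = 12.8 × 463/195500 = 0.03032 V.
Loaded: Rb‖R_L = 377.0 Ω, giving V = 12.8 × 377.0/195400 = 0.02470 V.
Drop = (0.03032 − 0.02470) / 0.03032 = 18.5 %.

18.5 %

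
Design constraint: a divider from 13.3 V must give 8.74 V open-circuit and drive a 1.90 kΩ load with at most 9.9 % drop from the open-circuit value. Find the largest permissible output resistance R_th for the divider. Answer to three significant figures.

Loading drop = R_th/(R_th + R_L) ≤ 0.0990, so R_th ≤ R_L · ε/(1−ε) = 1.90 kΩ × 0.0990/0.9010 = 209 Ω.

R_th ≤ 209 Ω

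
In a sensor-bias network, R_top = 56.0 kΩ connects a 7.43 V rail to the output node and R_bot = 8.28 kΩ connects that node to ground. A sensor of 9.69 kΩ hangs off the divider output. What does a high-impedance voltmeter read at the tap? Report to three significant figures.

V_out ≈ 0.549 V

The load sits in parallel with R_bot: R_bot‖R_L = (8.28 × 9.69) / (8.28 + 9.69) = 4.465 kΩ.
V_out = 7.43 × 4.465 / (56.0 + 4.465) = 7.43 × 4.465/60.46 = 0.549 V.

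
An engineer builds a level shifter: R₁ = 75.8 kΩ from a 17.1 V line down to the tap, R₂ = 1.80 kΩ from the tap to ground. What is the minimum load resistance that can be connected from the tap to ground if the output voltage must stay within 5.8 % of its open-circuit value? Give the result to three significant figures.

Output resistance R_th = R₁‖R₂ = (75.8 × 1.80)/77.60 = 1.758 kΩ.
The fractional drop is R_th/(R_th + R_L); requiring this ≤ 0.0580 gives R_L ≥ R_th(1/0.0580 − 1) = 1.758 × 16.24 = 28.6 kΩ.

R_L(min) ≈ 28.6 kΩ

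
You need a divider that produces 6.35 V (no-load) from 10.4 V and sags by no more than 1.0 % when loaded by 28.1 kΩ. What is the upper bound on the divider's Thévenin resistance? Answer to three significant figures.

Loading drop = R_th/(R_th + R_L) ≤ 0.0100, so R_th ≤ R_L · ε/(1−ε) = 28.1 kΩ × 0.0100/0.9900 = 284 Ω.

R_th ≤ 284 Ω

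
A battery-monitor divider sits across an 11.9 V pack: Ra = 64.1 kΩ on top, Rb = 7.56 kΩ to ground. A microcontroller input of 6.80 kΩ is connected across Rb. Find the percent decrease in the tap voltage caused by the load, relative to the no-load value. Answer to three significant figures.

Unloaded V = 11.9 × 7.56/71.66 = 1.255 V.
Loaded: Rb‖R_L = 3.580 kΩ, giving V = 11.9 × 3.580/67.68 = 0.6295 V.
Drop = (1.255 − 0.6295) / 1.255 = 49.9 %.

49.9 %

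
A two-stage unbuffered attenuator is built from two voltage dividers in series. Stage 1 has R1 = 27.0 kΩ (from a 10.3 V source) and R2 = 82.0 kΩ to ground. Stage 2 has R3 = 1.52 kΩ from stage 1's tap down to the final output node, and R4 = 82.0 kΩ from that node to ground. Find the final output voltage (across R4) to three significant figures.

Stage 2 presents R3+R4 = 83.52 kΩ as a load on stage 1's tap.
Stage 1's lower leg becomes R2‖(R3+R4) = 41.38 kΩ, so V_mid = 10.3 × 41.38/68.38 = 6.233 V.
Stage 2 is itself unloaded: V_out = V_mid × R4/(R3+R4) = 6.233 × 82.0/83.52 = 6.12 V.

V_out ≈ 6.12 V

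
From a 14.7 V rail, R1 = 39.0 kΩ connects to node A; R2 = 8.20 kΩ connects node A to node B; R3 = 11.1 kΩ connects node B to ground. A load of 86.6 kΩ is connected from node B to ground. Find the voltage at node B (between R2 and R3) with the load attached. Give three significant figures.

V ≈ 2.54 V

At node B, R3 is in parallel with the load: R3‖R_L = 9.839 kΩ.
Below node A the resistance is R2 + (R3‖R_L) = 18.04 kΩ, so V_A = 14.7 × 18.04/57.04 = 4.649 V.
Then V_B = V_A × (R3‖R_L)/(R2 + R3‖R_L) = 4.649 × 9.839/18.04 = 2.54 V.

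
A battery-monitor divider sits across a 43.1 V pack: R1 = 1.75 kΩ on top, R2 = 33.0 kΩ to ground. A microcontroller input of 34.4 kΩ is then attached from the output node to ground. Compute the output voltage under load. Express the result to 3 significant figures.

The load sits in parallel with R2: R2‖R_L = (33.0 × 34.4) / (33.0 + 34.4) = 16.84 kΩ.
V_out = 43.1 × 16.84 / (1.75 + 16.84) = 43.1 × 16.84/18.59 = 39.0 V.
(Unloaded it would have been 40.9 V.)

V_out ≈ 39.0 V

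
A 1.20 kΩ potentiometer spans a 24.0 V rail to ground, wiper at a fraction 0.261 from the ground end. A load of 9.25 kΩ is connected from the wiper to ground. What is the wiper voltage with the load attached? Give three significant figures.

The wiper splits the pot into (1−α)R = 886.8 Ω above and αR = 313.2 Ω below.
Lower section ‖ load = 302.9 Ω.
V_wiper = 24.0 × 302.9/(886.8 + 302.9) = 6.11 V.

V ≈ 6.11 V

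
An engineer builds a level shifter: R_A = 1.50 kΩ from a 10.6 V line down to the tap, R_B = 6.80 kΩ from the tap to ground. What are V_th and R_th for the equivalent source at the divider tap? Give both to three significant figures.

V_th is the open-circuit tap voltage: 10.6 × 6.80/(1.50 + 6.80) = 8.68 V.
With the supply zeroed, R_A and R_B appear in parallel from the tap: R_th = R_A‖R_B = (1.50 × 6.80)/8.300 = 1.23 kΩ.

V_th = 8.68 V, R_th = 1.23 kΩ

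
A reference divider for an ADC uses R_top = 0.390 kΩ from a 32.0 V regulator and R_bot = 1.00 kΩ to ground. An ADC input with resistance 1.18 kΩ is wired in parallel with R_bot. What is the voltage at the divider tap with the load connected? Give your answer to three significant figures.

The load sits in parallel with R_bot: R_bot‖R_L = (1000 × 1180) / (1000 + 1180) = 541.3 Ω.
V_out = 32.0 × 541.3 / (390 + 541.3) = 32.0 × 541.3/931.3 = 18.6 V.
(Unloaded it would have been 23.0 V.)

V_out ≈ 18.6 V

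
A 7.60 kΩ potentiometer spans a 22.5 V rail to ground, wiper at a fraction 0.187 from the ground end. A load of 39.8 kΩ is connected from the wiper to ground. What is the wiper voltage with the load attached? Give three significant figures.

The wiper splits the pot into (1−α)R = 6.179 kΩ above and αR = 1.421 kΩ below.
Lower section ‖ load = 1.372 kΩ.
V_wiper = 22.5 × 1.372/(6.179 + 1.372) = 4.09 V.

V ≈ 4.09 V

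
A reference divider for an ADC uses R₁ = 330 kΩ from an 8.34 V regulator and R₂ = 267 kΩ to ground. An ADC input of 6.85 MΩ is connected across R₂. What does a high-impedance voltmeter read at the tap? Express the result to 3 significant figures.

V_out ≈ 3.65 V

The load sits in parallel with R₂: R₂‖R_L = (267 × 6850) / (267 + 6850) = 257.0 kΩ.
V_out = 8.34 × 257.0 / (330 + 257.0) = 8.34 × 257.0/587.0 = 3.65 V.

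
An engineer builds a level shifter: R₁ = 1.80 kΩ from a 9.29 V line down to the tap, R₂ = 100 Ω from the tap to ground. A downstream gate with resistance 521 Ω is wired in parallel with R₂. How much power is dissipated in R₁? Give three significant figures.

P ≈ 43.8 mW

Total resistance from the source is R₁ + (R₂‖R_L) = 1884 Ω, so I = 9.29/1884 Ω = 4.931 mA.
P = I²·R₁ = (4.931 mA)² × 1.80 kΩ = 43.8 mW.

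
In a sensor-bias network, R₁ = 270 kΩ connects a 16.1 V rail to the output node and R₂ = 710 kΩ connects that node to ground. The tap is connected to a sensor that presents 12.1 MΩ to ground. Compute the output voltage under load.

V_out ≈ 11.5 V

The load sits in parallel with R₂: R₂‖R_L = (710 × 12100) / (710 + 12100) = 670.6 kΩ.
V_out = 16.1 × 670.6 / (270 + 670.6) = 16.1 × 670.6/940.6 = 11.5 V.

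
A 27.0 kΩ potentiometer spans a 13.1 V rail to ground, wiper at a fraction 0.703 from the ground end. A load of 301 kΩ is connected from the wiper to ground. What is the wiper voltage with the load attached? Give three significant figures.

V ≈ 9.04 V

The wiper splits the pot into (1−α)R = 8.019 kΩ above and αR = 18.98 kΩ below.
Lower section ‖ load = 17.86 kΩ.
V_wiper = 13.1 × 17.86/(8.019 + 17.86) = 9.04 V.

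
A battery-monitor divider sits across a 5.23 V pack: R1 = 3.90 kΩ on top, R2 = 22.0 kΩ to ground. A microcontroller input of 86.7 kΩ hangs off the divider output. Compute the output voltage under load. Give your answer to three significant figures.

V_out ≈ 4.28 V

The load sits in parallel with R2: R2‖R_L = (22.0 × 86.7) / (22.0 + 86.7) = 17.55 kΩ.
V_out = 5.23 × 17.55 / (3.90 + 17.55) = 5.23 × 17.55/21.45 = 4.28 V.
(Unloaded it would have been 4.44 V.)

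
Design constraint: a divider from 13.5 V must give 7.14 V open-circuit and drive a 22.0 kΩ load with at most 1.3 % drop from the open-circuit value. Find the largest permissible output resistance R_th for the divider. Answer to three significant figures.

R_th ≤ 290 Ω

Loading drop = R_th/(R_th + R_L) ≤ 0.0130, so R_th ≤ R_L · ε/(1−ε) = 22.0 kΩ × 0.0130/0.9870 = 290 Ω.
(Any R1, R2 with R2/(R1+R2) = 0.529 and R1‖R2 ≤ 290 Ω will meet the spec.)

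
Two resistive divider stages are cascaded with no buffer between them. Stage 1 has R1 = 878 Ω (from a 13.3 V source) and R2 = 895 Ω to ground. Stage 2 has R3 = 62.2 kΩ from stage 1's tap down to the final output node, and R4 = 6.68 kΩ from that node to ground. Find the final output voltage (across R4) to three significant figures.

Stage 2 presents R3+R4 = 68880 Ω as a load on stage 1's tap.
Stage 1's lower leg becomes R2‖(R3+R4) = 883.5 Ω, so V_mid = 13.3 × 883.5/1762 = 6.671 V.
Stage 2 is itself unloaded: V_out = V_mid × R4/(R3+R4) = 6.671 × 6680/68880 = 0.647 V.

V_out ≈ 0.647 V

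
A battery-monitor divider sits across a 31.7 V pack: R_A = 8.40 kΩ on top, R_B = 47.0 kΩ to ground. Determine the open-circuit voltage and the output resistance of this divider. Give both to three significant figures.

V_th = 26.9 V, R_th = 7.13 kΩ

V_th is the open-circuit tap voltage: 31.7 × 47.0/(8.40 + 47.0) = 26.9 V.
With the supply zeroed, R_A and R_B appear in parallel from the tap: R_th = R_A‖R_B = (8.40 × 47.0)/55.40 = 7.13 kΩ.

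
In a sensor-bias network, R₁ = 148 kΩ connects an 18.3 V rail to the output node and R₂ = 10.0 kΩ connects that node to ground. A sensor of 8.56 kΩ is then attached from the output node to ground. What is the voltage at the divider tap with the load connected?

V_out ≈ 0.553 V

The load sits in parallel with R₂: R₂‖R_L = (10.0 × 8.56) / (10.0 + 8.56) = 4.612 kΩ.
V_out = 18.3 × 4.612 / (148 + 4.612) = 18.3 × 4.612/152.6 = 0.553 V.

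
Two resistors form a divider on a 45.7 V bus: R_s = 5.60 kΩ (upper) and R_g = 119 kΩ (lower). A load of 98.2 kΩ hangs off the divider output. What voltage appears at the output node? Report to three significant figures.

V_out ≈ 41.4 V

The load sits in parallel with R_g: R_g‖R_L = (119 × 98.2) / (119 + 98.2) = 53.80 kΩ.
V_out = 45.7 × 53.80 / (5.60 + 53.80) = 45.7 × 53.80/59.40 = 41.4 V.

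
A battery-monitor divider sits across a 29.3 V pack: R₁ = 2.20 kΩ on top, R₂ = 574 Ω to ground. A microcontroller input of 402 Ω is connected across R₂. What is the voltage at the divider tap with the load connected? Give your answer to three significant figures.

V_out ≈ 2.84 V

The load sits in parallel with R₂: R₂‖R_L = (574 × 402) / (574 + 402) = 236.4 Ω.
V_out = 29.3 × 236.4 / (2200 + 236.4) = 29.3 × 236.4/2436 = 2.84 V.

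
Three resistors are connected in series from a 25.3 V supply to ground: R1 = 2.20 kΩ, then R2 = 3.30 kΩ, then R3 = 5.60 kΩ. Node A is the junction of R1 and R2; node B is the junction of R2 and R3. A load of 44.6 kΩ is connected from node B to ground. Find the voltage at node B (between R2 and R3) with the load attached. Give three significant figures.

V ≈ 12.0 V

At node B, R3 is in parallel with the load: R3‖R_L = 4.975 kΩ.
Below node A the resistance is R2 + (R3‖R_L) = 8.275 kΩ, so V_A = 25.3 × 8.275/10.48 = 19.99 V.
Then V_B = V_A × (R3‖R_L)/(R2 + R3‖R_L) = 19.99 × 4.975/8.275 = 12.0 V.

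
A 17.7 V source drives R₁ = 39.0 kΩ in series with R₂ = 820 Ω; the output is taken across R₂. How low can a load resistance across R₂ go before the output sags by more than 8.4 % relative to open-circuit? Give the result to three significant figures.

Output resistance R_th = R₁‖R₂ = (39000 × 820)/39820 = 803.1 Ω.
The fractional drop is R_th/(R_th + R_L); requiring this ≤ 0.0840 gives R_L ≥ R_th(1/0.0840 − 1) = 803.1 × 10.90 = 8.76 kΩ.

R_L(min) ≈ 8.76 kΩ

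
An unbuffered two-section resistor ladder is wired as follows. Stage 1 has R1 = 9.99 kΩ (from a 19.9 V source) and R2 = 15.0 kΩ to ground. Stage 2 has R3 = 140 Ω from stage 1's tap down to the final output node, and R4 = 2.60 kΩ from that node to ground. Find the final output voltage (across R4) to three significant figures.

Stage 2 presents R3+R4 = 2740 Ω as a load on stage 1's tap.
Stage 1's lower leg becomes R2‖(R3+R4) = 2317 Ω, so V_mid = 19.9 × 2317/12310 = 3.746 V.
Stage 2 is itself unloaded: V_out = V_mid × R4/(R3+R4) = 3.746 × 2600/2740 = 3.55 V.

V_out ≈ 3.55 V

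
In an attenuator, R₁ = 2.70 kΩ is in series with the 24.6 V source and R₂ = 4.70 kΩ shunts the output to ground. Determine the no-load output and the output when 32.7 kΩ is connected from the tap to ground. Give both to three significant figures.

Open-circuit: V = 24.6 × 4.70/(2.70 + 4.70) = 15.6 V.
With the load, R₂ becomes R₂‖R_L = 4.109 kΩ, so V = 24.6 × 4.109/6.809 = 14.8 V.

Unloaded: 15.6 V; loaded: 14.8 V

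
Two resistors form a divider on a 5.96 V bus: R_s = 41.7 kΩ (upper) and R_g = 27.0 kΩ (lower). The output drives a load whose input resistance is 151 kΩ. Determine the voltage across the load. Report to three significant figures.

V_out ≈ 2.11 V

The load sits in parallel with R_g: R_g‖R_L = (27.0 × 151) / (27.0 + 151) = 22.90 kΩ.
V_out = 5.96 × 22.90 / (41.7 + 22.90) = 5.96 × 22.90/64.60 = 2.11 V.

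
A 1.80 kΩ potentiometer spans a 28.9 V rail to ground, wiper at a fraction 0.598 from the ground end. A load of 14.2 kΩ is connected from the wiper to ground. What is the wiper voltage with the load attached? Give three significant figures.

V ≈ 16.8 V

The wiper splits the pot into (1−α)R = 723.6 Ω above and αR = 1076 Ω below.
Lower section ‖ load = 1001 Ω.
V_wiper = 28.9 × 1001/(723.6 + 1001) = 16.8 V.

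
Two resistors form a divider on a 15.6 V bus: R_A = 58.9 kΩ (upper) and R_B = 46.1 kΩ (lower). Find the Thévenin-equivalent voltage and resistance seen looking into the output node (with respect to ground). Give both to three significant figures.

V_th = 6.85 V, R_th = 25.9 kΩ

V_th is the open-circuit tap voltage: 15.6 × 46.1/(58.9 + 46.1) = 6.85 V.
With the supply zeroed, R_A and R_B appear in parallel from the tap: R_th = R_A‖R_B = (58.9 × 46.1)/105.0 = 25.9 kΩ.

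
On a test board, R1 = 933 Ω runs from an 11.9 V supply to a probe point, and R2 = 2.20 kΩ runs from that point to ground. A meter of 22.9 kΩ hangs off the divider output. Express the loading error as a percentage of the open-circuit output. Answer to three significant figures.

The divider's output (Thévenin) resistance is R1‖R2 = 655.2 Ω.
Fractional drop under load = R_th/(R_th + R_L) = 655.2 / (655.2 + 22900) = 0.02781.
So the output falls by 2.78 %.

2.78 %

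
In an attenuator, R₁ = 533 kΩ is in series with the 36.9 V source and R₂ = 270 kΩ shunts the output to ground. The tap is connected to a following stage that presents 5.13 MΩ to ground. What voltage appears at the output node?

The load sits in parallel with R₂: R₂‖R_L = (270 × 5130) / (270 + 5130) = 256.5 kΩ.
V_out = 36.9 × 256.5 / (533 + 256.5) = 36.9 × 256.5/789.5 = 12.0 V.
(Unloaded it would have been 12.4 V.)

V_out ≈ 12.0 V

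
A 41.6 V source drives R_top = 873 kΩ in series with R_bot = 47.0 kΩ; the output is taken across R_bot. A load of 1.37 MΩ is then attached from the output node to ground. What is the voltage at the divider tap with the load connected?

V_out ≈ 2.06 V

The load sits in parallel with R_bot: R_bot‖R_L = (47.0 × 1370) / (47.0 + 1370) = 45.44 kΩ.
V_out = 41.6 × 45.44 / (873 + 45.44) = 41.6 × 45.44/918.4 = 2.06 V.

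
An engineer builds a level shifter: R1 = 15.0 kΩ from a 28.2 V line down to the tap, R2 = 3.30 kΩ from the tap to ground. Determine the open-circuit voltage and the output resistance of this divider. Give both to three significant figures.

V_th = 5.09 V, R_th = 2.70 kΩ

V_th is the open-circuit tap voltage: 28.2 × 3.30/(15.0 + 3.30) = 5.09 V.
With the supply zeroed, R1 and R2 appear in parallel from the tap: R_th = R1‖R2 = (15.0 × 3.30)/18.30 = 2.70 kΩ.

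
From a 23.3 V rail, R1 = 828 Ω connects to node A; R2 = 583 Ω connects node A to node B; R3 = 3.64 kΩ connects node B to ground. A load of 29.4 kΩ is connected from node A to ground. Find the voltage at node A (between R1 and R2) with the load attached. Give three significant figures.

Below node A the series string R2+R3 = 4223 Ω sits in parallel with the 29400 Ω load: 3693 Ω.
V_A = 23.3 × 3693/(828 + 3693) = 19.0 V.

V ≈ 19.0 V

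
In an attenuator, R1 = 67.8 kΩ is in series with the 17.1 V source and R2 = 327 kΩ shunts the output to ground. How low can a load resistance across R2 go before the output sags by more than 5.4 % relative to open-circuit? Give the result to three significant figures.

R_L(min) ≈ 984 kΩ

Output resistance R_th = R1‖R2 = (67.8 × 327)/394.8 = 56.16 kΩ.
The fractional drop is R_th/(R_th + R_L); requiring this ≤ 0.0540 gives R_L ≥ R_th(1/0.0540 − 1) = 56.16 × 17.52 = 984 kΩ.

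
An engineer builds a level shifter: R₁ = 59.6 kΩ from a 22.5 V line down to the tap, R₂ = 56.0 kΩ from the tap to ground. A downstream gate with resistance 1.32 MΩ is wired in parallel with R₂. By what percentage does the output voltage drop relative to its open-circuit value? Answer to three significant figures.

The divider's output (Thévenin) resistance is R₁‖R₂ = 28.87 kΩ.
Fractional drop under load = R_th/(R_th + R_L) = 28.87 / (28.87 + 1320) = 0.02140.
So the output falls by 2.14 %.

2.14 %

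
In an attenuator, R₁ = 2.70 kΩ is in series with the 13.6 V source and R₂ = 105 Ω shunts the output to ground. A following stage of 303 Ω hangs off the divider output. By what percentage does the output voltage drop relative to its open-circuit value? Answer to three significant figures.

Unloaded V = 13.6 × 105/2805 = 0.5091 V.
Loaded: R₂‖R_L = 77.98 Ω, giving V = 13.6 × 77.98/2778 = 0.3818 V.
Drop = (0.5091 − 0.3818) / 0.5091 = 25.0 %.

25.0 %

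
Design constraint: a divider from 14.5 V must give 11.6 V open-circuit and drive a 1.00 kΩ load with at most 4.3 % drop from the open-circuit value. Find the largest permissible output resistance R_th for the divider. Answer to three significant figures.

Loading drop = R_th/(R_th + R_L) ≤ 0.0430, so R_th ≤ R_L · ε/(1−ε) = 1.00 kΩ × 0.0430/0.9570 = 44.9 Ω.

R_th ≤ 44.9 Ω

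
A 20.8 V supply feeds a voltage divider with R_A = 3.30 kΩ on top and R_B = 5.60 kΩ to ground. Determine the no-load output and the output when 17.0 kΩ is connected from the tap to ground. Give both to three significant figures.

Unloaded: 13.1 V; loaded: 11.7 V

Open-circuit: V = 20.8 × 5.60/(3.30 + 5.60) = 13.1 V.
With the load, R_B becomes R_B‖R_L = 4.212 kΩ, so V = 20.8 × 4.212/7.512 = 11.7 V.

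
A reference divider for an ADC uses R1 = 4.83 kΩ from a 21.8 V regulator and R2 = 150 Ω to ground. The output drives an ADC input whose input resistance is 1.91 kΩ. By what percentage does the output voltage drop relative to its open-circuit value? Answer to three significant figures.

The divider's output (Thévenin) resistance is R1‖R2 = 145.5 Ω.
Fractional drop under load = R_th/(R_th + R_L) = 145.5 / (145.5 + 1910) = 0.07078.
So the output falls by 7.08 %.

7.08 %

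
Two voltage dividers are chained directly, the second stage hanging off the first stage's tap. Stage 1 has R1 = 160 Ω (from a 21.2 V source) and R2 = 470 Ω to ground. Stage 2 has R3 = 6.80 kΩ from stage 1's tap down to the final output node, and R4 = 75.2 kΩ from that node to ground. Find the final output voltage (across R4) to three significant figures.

V_out ≈ 14.5 V

Stage 2 presents R3+R4 = 82000 Ω as a load on stage 1's tap.
Stage 1's lower leg becomes R2‖(R3+R4) = 467.3 Ω, so V_mid = 21.2 × 467.3/627.3 = 15.79 V.
Stage 2 is itself unloaded: V_out = V_mid × R4/(R3+R4) = 15.79 × 75200/82000 = 14.5 V.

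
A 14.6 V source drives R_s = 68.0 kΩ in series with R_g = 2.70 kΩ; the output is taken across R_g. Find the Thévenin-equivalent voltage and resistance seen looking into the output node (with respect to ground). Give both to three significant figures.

V_th = 0.558 V, R_th = 2.60 kΩ

V_th is the open-circuit tap voltage: 14.6 × 2.70/(68.0 + 2.70) = 0.558 V.
With the supply zeroed, R_s and R_g appear in parallel from the tap: R_th = R_s‖R_g = (68.0 × 2.70)/70.70 = 2.60 kΩ.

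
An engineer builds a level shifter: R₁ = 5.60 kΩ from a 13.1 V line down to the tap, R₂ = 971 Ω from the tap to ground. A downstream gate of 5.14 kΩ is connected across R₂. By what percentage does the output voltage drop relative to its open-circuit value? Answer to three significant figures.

Unloaded V = 13.1 × 971/6571 = 1.9358 V.
Loaded: R₂‖R_L = 816.7 Ω, giving V = 13.1 × 816.7/6417 = 1.6674 V.
Drop = (1.9358 − 1.6674) / 1.9358 = 13.9 %.

13.9 %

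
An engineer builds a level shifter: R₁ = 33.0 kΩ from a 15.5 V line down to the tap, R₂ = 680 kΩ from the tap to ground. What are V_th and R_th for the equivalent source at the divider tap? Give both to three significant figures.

V_th is the open-circuit tap voltage: 15.5 × 680/(33.0 + 680) = 14.8 V.
With the supply zeroed, R₁ and R₂ appear in parallel from the tap: R_th = R₁‖R₂ = (33.0 × 680)/713.0 = 31.5 kΩ.

V_th = 14.8 V, R_th = 31.5 kΩ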